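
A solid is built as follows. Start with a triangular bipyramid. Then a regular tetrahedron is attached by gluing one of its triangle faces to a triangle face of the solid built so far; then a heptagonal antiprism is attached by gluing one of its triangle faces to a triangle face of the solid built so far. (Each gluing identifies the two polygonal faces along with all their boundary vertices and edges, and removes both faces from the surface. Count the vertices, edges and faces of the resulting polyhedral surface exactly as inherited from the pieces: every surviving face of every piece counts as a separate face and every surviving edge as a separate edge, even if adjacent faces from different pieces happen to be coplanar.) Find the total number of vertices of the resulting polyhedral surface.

A triangular bipyramid: V=5, E=9, F=6.
Attach a regular tetrahedron (V=4, E=6, F=4) along a 3-gon: merge 3 vertices and 3 edges, delete both glued faces → V=6, E=12, F=8.
Attach a heptagonal antiprism (V=14, E=28, F=16) along a 3-gon: merge 3 vertices and 3 edges, delete both glued faces → V=17, E=37, F=22.
Check: V − E + F = 17 − 37 + 22 = 2.

17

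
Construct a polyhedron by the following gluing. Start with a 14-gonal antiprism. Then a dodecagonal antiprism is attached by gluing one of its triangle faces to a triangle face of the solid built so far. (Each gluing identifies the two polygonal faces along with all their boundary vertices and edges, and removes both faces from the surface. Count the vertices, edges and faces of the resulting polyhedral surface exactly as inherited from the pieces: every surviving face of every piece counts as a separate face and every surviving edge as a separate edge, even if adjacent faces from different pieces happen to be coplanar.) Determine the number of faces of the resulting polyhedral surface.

54

A 14-gonal antiprism: V=28, E=56, F=30.
Attach a dodecagonal antiprism (V=24, E=48, F=26) along a 3-gon: merge 3 vertices and 3 edges, delete both glued faces → V=49, E=101, F=54.
Check: V − E + F = 49 − 101 + 54 = 2.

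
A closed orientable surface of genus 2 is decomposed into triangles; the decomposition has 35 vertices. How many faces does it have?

χ = 2 − 2·2 = -2, and every face is a triangle so 3F = 2E.
V − E + F = -2 with E = 3F/2 gives 35 − (3/2 − 1)·F = -2, so F = 74 and E = 111.

74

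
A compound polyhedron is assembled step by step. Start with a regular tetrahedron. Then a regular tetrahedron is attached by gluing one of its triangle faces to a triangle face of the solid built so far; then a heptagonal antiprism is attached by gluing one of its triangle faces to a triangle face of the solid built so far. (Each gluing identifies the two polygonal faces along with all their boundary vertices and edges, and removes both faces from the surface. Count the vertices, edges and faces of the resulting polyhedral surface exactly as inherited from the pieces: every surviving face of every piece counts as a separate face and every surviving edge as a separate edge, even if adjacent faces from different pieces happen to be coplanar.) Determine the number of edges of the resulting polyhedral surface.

34

A regular tetrahedron: V=4, E=6, F=4.
Attach a regular tetrahedron (V=4, E=6, F=4) along a 3-gon: merge 3 vertices and 3 edges, delete both glued faces → V=5, E=9, F=6.
Attach a heptagonal antiprism (V=14, E=28, F=16) along a 3-gon: merge 3 vertices and 3 edges, delete both glued faces → V=16, E=34, F=20.
Check: V − E + F = 16 − 34 + 20 = 2.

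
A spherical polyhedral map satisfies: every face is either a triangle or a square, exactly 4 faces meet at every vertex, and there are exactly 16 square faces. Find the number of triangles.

Let x be the number of triangles; then F = 16 + x.
Edge–face incidences: 2E = 4·16 + 3·x = 64 + 3x.
Every vertex has degree 4, so 4V = 2E.
Euler: V − E + F = 2 ⇒ (2E)/4 − E + (16 + x) = 2.
Multiply by 8: 2·(2E) − 4·(2E) + 8·(16 + x) = 16, i.e. 128 + 8x − 2·(64 + 3x) = 16.
Collecting terms: 2x = 16, so x = 8.
Then 2E = 64 + 3·8 = 88, so E = 44, V = 2E/4 = 22, F = 16 + 8 = 24.

8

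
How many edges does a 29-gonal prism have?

87

A prism on an n-gon has two n-gon bases and n rectangular sides: V = 2·29 = 58, E = 3·29 = 87, F = 29 + 2 = 31.
Check: V − E + F = 58 − 87 + 31 = 2.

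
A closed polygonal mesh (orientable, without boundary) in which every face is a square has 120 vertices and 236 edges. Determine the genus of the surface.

Every face is a square and each edge borders two faces, so 4F = 2·236, giving F = 118.
χ = V − E + F = 120 − 236 + 118 = 2.
For a closed orientable surface χ = 2 − 2g, so g = (2 − (2))/2 = 0.

0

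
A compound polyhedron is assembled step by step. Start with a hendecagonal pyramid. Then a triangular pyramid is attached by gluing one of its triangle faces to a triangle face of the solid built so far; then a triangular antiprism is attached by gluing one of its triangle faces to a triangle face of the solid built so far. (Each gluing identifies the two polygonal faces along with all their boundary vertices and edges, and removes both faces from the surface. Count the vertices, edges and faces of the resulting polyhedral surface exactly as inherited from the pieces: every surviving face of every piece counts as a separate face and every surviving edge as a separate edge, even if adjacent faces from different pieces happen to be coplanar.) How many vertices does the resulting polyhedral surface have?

16

A hendecagonal pyramid: V=12, E=22, F=12.
Attach a triangular pyramid (V=4, E=6, F=4) along a 3-gon: merge 3 vertices and 3 edges, delete both glued faces → V=13, E=25, F=14.
Attach a triangular antiprism (V=6, E=12, F=8) along a 3-gon: merge 3 vertices and 3 edges, delete both glued faces → V=16, E=34, F=20.
Check: V − E + F = 16 − 34 + 20 = 2.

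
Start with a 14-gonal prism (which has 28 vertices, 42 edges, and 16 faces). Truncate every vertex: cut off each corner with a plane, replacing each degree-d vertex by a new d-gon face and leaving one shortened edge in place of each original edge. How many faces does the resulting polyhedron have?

44

Truncation replaces each original edge-end by a new vertex, so V′ = 2E = 84.
Each original edge survives, and each old vertex of degree d contributes d new edges; summing degrees gives Σd = 2E, so E′ = E + 2E = 3E = 126.
Each original face survives and each original vertex becomes one new face: F′ = F + V = 44.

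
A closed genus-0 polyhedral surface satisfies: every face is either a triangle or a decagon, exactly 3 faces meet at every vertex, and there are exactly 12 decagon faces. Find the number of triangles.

Let x be the number of triangles; then F = 12 + x.
Edge–face incidences: 2E = 10·12 + 3·x = 120 + 3x.
Every vertex has degree 3, so 3V = 2E.
Euler: V − E + F = 2 ⇒ (2E)/3 − E + (12 + x) = 2.
Multiply by 6: 2·(2E) − 3·(2E) + 6·(12 + x) = 12, i.e. 72 + 6x − (120 + 3x) = 12.
Collecting terms: 3x − 48 = 12, so 3x = 60, so x = 20.
Then 2E = 120 + 3·20 = 180, so E = 90, V = 2E/3 = 60, F = 12 + 20 = 32.

20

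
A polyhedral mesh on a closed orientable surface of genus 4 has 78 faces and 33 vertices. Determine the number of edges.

117

For a closed orientable surface of genus 4, χ = 2 − 2·4 = -6.
E = V + F − (-6) = 33 + 78 − (-6) = 117.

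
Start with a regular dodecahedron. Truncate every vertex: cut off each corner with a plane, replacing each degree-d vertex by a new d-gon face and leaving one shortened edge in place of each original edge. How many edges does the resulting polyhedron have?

The base solid has V = 20, E = 30, F = 12.
Truncation replaces each original edge-end by a new vertex, so V′ = 2E = 60.
Each original edge survives, and each old vertex of degree d contributes d new edges; summing degrees gives Σd = 2E, so E′ = E + 2E = 3E = 90.
Each original face survives and each original vertex becomes one new face: F′ = F + V = 32.

90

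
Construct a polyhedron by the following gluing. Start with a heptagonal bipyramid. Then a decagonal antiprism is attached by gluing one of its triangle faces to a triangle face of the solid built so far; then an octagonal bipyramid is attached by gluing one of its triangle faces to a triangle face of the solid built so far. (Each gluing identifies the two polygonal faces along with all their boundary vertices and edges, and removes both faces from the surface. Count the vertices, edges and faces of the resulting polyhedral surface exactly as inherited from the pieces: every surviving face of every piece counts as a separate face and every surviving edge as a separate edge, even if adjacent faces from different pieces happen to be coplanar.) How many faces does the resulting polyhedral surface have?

A heptagonal bipyramid: V=9, E=21, F=14.
Attach a decagonal antiprism (V=20, E=40, F=22) along a 3-gon: merge 3 vertices and 3 edges, delete both glued faces → V=26, E=58, F=34.
Attach an octagonal bipyramid (V=10, E=24, F=16) along a 3-gon: merge 3 vertices and 3 edges, delete both glued faces → V=33, E=79, F=48.
Check: V − E + F = 33 − 79 + 48 = 2.

48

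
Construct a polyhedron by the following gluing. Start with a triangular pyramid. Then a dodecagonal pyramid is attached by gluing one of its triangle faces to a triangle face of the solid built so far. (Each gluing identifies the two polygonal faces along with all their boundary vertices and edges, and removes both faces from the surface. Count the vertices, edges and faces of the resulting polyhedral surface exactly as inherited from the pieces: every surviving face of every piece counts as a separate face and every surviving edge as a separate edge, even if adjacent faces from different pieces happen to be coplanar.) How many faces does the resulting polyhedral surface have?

A triangular pyramid: V=4, E=6, F=4.
Attach a dodecagonal pyramid (V=13, E=24, F=13) along a 3-gon: merge 3 vertices and 3 edges, delete both glued faces → V=14, E=27, F=15.
Check: V − E + F = 14 − 27 + 15 = 2.

15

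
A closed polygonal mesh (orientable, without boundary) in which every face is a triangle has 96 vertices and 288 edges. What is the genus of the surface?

Every face is a triangle and each edge borders two faces, so 3F = 2·288, giving F = 192.
χ = V − E + F = 96 − 288 + 192 = 0.
For a closed orientable surface χ = 2 − 2g, so g = (2 − (0))/2 = 1.

1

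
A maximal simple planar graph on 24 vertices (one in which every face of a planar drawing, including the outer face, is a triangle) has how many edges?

66

In a plane triangulation 3F = 2E and V − E + F = 2, so E = 3V − 6 = 3·24 − 6 = 66.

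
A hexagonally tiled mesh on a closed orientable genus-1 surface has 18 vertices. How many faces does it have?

9

χ = 2 − 2·1 = 0, and every face is a hexagon so 6F = 2E.
V − E + F = 0 with E = 6F/2 gives 18 − (6/2 − 1)·F = 0, so F = 9 and E = 27.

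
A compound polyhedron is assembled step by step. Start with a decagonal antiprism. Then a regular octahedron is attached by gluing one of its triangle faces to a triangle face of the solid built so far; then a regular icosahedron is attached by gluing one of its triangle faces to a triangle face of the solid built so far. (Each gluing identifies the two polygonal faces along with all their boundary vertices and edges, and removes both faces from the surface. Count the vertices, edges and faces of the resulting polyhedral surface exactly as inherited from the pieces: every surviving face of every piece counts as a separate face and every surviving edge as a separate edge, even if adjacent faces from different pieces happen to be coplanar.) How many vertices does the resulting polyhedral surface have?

32

A decagonal antiprism: V=20, E=40, F=22.
Attach a regular octahedron (V=6, E=12, F=8) along a 3-gon: merge 3 vertices and 3 edges, delete both glued faces → V=23, E=49, F=28.
Attach a regular icosahedron (V=12, E=30, F=20) along a 3-gon: merge 3 vertices and 3 edges, delete both glued faces → V=32, E=76, F=46.
Check: V − E + F = 32 − 76 + 46 = 2.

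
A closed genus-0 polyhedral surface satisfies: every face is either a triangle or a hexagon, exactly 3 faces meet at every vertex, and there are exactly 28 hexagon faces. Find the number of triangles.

Let x be the number of triangles; then F = 28 + x.
Edge–face incidences: 2E = 6·28 + 3·x = 168 + 3x.
Every vertex has degree 3, so 3V = 2E.
Euler: V − E + F = 2 ⇒ (2E)/3 − E + (28 + x) = 2.
Multiply by 6: 2·(2E) − 3·(2E) + 6·(28 + x) = 12, i.e. 168 + 6x − (168 + 3x) = 12.
Collecting terms: 3x = 12, so x = 4.
Then 2E = 168 + 3·4 = 180, so E = 90, V = 2E/3 = 60, F = 28 + 4 = 32.

4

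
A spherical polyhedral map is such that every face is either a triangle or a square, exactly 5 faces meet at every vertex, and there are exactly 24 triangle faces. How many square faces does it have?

2

Let x be the number of squares; then F = 24 + x.
Edge–face incidences: 2E = 3·24 + 4·x = 72 + 4x.
Every vertex has degree 5, so 5V = 2E.
Euler: V − E + F = 2 ⇒ (2E)/5 − E + (24 + x) = 2.
Multiply by 10: 2·(2E) − 5·(2E) + 10·(24 + x) = 20, i.e. 240 + 10x − 3·(72 + 4x) = 20.
Collecting terms: −2x + 24 = 20, so −2x = −4, so x = 2.
Then 2E = 72 + 4·2 = 80, so E = 40, V = 2E/5 = 16, F = 24 + 2 = 26.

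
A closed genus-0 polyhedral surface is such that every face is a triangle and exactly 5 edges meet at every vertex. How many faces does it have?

20

Each face has 3 edges and each edge borders two faces, so 2E = 3F.
Each vertex has degree 5, so 5V = 2E and hence V = 3F/5.
Euler: V − E + F = 2 ⇒ (3F/5) − (3F/2) + F = 2.
Multiply by 10: (6 − 15 + 10)F = 20, i.e. 1F = 20.
So F = 20, E = 3·20/2 = 30, V = 3·20/5 = 12.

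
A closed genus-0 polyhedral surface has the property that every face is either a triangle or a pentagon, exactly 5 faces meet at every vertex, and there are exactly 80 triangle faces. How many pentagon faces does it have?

Let x be the number of pentagons; then F = 80 + x.
Edge–face incidences: 2E = 3·80 + 5·x = 240 + 5x.
Every vertex has degree 5, so 5V = 2E.
Euler: V − E + F = 2 ⇒ (2E)/5 − E + (80 + x) = 2.
Multiply by 10: 2·(2E) − 5·(2E) + 10·(80 + x) = 20, i.e. 800 + 10x − 3·(240 + 5x) = 20.
Collecting terms: −5x + 80 = 20, so −5x = −60, so x = 12.
Then 2E = 240 + 5·12 = 300, so E = 150, V = 2E/5 = 60, F = 80 + 12 = 92.

12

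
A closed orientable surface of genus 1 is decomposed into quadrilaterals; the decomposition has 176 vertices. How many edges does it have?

352

χ = 2 − 2·1 = 0, and every face is a square so 4F = 2E.
V − E + F = 0 with E = 4F/2 gives 176 − (4/2 − 1)·F = 0, so F = 176 and E = 352.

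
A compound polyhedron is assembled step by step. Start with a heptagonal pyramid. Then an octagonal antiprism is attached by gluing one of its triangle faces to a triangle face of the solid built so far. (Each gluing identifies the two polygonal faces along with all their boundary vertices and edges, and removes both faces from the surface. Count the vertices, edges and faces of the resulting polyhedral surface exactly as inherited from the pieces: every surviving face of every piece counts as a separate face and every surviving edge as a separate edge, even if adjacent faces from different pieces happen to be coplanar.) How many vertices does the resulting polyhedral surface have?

21

A heptagonal pyramid: V=8, E=14, F=8.
Attach an octagonal antiprism (V=16, E=32, F=18) along a 3-gon: merge 3 vertices and 3 edges, delete both glued faces → V=21, E=43, F=24.
Check: V − E + F = 21 − 43 + 24 = 2.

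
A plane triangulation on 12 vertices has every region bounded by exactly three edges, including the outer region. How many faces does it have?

20

In a plane triangulation 3F = 2E and V − E + F = 2, so F = 2V − 4 = 2·12 − 4 = 20.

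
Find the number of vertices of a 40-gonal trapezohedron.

The n-trapezohedron (dual of the n-antiprism) has V = 2·40 + 2 = 82, E = 4·40 = 160, F = 2·40 = 80.
Check: V − E + F = 82 − 160 + 80 = 2.

82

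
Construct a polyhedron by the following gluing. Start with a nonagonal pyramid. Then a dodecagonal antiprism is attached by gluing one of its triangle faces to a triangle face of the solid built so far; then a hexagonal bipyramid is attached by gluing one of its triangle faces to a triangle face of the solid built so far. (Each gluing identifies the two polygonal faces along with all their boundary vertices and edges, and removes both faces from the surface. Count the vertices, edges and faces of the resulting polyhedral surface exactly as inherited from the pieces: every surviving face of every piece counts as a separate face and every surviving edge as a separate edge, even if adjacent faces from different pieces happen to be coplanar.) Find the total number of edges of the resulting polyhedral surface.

78

A nonagonal pyramid: V=10, E=18, F=10.
Attach a dodecagonal antiprism (V=24, E=48, F=26) along a 3-gon: merge 3 vertices and 3 edges, delete both glued faces → V=31, E=63, F=34.
Attach a hexagonal bipyramid (V=8, E=18, F=12) along a 3-gon: merge 3 vertices and 3 edges, delete both glued faces → V=36, E=78, F=44.
Check: V − E + F = 36 − 78 + 44 = 2.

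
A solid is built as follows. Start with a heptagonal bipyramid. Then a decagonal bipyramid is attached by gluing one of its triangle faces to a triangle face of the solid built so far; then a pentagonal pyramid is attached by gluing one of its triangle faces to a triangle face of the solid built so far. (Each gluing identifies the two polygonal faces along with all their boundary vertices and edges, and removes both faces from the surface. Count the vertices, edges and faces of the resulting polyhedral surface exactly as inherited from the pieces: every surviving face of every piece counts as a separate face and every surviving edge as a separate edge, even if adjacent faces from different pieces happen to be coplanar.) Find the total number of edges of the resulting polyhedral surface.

A heptagonal bipyramid: V=9, E=21, F=14.
Attach a decagonal bipyramid (V=12, E=30, F=20) along a 3-gon: merge 3 vertices and 3 edges, delete both glued faces → V=18, E=48, F=32.
Attach a pentagonal pyramid (V=6, E=10, F=6) along a 3-gon: merge 3 vertices and 3 edges, delete both glued faces → V=21, E=55, F=36.
Check: V − E + F = 21 − 55 + 36 = 2.

55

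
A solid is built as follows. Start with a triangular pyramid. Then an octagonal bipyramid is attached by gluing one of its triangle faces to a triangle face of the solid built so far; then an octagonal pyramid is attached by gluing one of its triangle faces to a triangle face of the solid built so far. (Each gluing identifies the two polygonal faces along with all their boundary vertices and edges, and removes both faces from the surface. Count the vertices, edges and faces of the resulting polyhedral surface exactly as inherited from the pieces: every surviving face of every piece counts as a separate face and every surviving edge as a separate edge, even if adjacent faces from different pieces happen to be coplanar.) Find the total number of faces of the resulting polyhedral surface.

A triangular pyramid: V=4, E=6, F=4.
Attach an octagonal bipyramid (V=10, E=24, F=16) along a 3-gon: merge 3 vertices and 3 edges, delete both glued faces → V=11, E=27, F=18.
Attach an octagonal pyramid (V=9, E=16, F=9) along a 3-gon: merge 3 vertices and 3 edges, delete both glued faces → V=17, E=40, F=25.
Check: V − E + F = 17 − 40 + 25 = 2.

25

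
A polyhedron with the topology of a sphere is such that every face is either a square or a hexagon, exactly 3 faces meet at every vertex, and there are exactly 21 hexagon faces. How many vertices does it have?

50

Let x be the number of squares; then F = 21 + x.
Edge–face incidences: 2E = 6·21 + 4·x = 126 + 4x.
Every vertex has degree 3, so 3V = 2E.
Euler: V − E + F = 2 ⇒ (2E)/3 − E + (21 + x) = 2.
Multiply by 6: 2·(2E) − 3·(2E) + 6·(21 + x) = 12, i.e. 126 + 6x − (126 + 4x) = 12.
Collecting terms: 2x = 12, so x = 6.
Then 2E = 126 + 4·6 = 150, so E = 75, V = 2E/3 = 50, F = 21 + 6 = 27.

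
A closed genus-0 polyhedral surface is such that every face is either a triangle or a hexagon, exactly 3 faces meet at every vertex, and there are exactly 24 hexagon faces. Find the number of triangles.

4

Let x be the number of triangles; then F = 24 + x.
Edge–face incidences: 2E = 6·24 + 3·x = 144 + 3x.
Every vertex has degree 3, so 3V = 2E.
Euler: V − E + F = 2 ⇒ (2E)/3 − E + (24 + x) = 2.
Multiply by 6: 2·(2E) − 3·(2E) + 6·(24 + x) = 12, i.e. 144 + 6x − (144 + 3x) = 12.
Collecting terms: 3x = 12, so x = 4.
Then 2E = 144 + 3·4 = 156, so E = 78, V = 2E/3 = 52, F = 24 + 4 = 28.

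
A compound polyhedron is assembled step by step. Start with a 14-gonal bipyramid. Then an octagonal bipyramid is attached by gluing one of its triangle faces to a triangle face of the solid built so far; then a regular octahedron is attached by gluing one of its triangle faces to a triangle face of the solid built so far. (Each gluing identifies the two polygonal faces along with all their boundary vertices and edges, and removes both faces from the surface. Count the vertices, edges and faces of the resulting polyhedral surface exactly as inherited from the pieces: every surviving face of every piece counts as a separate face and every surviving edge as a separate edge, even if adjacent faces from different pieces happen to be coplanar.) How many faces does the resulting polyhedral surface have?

A 14-gonal bipyramid: V=16, E=42, F=28.
Attach an octagonal bipyramid (V=10, E=24, F=16) along a 3-gon: merge 3 vertices and 3 edges, delete both glued faces → V=23, E=63, F=42.
Attach a regular octahedron (V=6, E=12, F=8) along a 3-gon: merge 3 vertices and 3 edges, delete both glued faces → V=26, E=72, F=48.
Check: V − E + F = 26 − 72 + 48 = 2.

48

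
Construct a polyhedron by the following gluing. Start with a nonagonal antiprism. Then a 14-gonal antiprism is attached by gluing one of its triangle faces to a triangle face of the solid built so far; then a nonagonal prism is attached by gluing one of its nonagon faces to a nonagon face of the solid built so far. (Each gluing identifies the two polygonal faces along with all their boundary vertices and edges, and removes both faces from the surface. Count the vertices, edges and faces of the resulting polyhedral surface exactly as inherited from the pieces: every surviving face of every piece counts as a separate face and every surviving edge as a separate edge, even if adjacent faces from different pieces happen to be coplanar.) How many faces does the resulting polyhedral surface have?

57

A nonagonal antiprism: V=18, E=36, F=20.
Attach a 14-gonal antiprism (V=28, E=56, F=30) along a 3-gon: merge 3 vertices and 3 edges, delete both glued faces → V=43, E=89, F=48.
Attach a nonagonal prism (V=18, E=27, F=11) along a 9-gon: merge 9 vertices and 9 edges, delete both glued faces → V=52, E=107, F=57.
Check: V − E + F = 52 − 107 + 57 = 2.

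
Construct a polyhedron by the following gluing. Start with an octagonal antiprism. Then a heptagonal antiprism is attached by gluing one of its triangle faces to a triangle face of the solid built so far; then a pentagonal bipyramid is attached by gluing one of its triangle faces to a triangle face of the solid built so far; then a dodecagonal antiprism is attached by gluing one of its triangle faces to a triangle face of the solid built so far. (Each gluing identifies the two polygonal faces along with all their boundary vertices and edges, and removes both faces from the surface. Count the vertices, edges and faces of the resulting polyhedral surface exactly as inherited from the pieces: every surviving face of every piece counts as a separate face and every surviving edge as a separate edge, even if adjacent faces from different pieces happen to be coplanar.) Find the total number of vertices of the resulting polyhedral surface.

An octagonal antiprism: V=16, E=32, F=18.
Attach a heptagonal antiprism (V=14, E=28, F=16) along a 3-gon: merge 3 vertices and 3 edges, delete both glued faces → V=27, E=57, F=32.
Attach a pentagonal bipyramid (V=7, E=15, F=10) along a 3-gon: merge 3 vertices and 3 edges, delete both glued faces → V=31, E=69, F=40.
Attach a dodecagonal antiprism (V=24, E=48, F=26) along a 3-gon: merge 3 vertices and 3 edges, delete both glued faces → V=52, E=114, F=64.
Check: V − E + F = 52 − 114 + 64 = 2.

52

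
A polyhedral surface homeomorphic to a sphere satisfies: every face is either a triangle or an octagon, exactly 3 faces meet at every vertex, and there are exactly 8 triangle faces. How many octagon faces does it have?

Let x be the number of octagons; then F = 8 + x.
Edge–face incidences: 2E = 3·8 + 8·x = 24 + 8x.
Every vertex has degree 3, so 3V = 2E.
Euler: V − E + F = 2 ⇒ (2E)/3 − E + (8 + x) = 2.
Multiply by 6: 2·(2E) − 3·(2E) + 6·(8 + x) = 12, i.e. 48 + 6x − (24 + 8x) = 12.
Collecting terms: −2x + 24 = 12, so −2x = −12, so x = 6.
Then 2E = 24 + 8·6 = 72, so E = 36, V = 2E/3 = 24, F = 8 + 6 = 14.

6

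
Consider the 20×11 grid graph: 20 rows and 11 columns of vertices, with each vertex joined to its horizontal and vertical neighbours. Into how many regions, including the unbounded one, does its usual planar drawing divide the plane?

The grid has V = 20·11 = 220 vertices and E = 20·10 + 11·19 = 409 edges.
F = 2 − V + E = 2 − 220 + 409 = 191.

191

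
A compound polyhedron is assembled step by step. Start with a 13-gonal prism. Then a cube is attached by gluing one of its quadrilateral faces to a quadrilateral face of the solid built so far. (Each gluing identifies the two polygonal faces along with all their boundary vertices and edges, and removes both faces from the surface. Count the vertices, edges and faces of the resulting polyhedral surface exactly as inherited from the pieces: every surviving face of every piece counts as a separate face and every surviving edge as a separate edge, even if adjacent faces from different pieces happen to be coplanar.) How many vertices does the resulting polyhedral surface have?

30

A 13-gonal prism: V=26, E=39, F=15.
Attach a cube (V=8, E=12, F=6) along a 4-gon: merge 4 vertices and 4 edges, delete both glued faces → V=30, E=47, F=19.
Check: V − E + F = 30 − 47 + 19 = 2.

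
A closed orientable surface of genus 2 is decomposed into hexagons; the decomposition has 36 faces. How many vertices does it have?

χ = 2 − 2·2 = -2, and every face is a hexagon so 6F = 2E.
E = 6·36/2 = 108. Then V = -2 + E − F = -2 + 108 − 36 = 70.

70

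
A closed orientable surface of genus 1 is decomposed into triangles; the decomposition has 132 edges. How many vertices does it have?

44

χ = 2 − 2·1 = 0, and every face is a triangle so 3F = 2E.
F = 2E/3 = 88. Then V = 0 + E − F = 0 + 132 − 88 = 44.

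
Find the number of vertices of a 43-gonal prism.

A prism on an n-gon has two n-gon bases and n rectangular sides: V = 2·43 = 86, E = 3·43 = 129, F = 43 + 2 = 45.

86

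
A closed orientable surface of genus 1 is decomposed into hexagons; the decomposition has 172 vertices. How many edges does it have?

χ = 2 − 2·1 = 0, and every face is a hexagon so 6F = 2E.
V − E + F = 0 with E = 6F/2 gives 172 − (6/2 − 1)·F = 0, so F = 86 and E = 258.

258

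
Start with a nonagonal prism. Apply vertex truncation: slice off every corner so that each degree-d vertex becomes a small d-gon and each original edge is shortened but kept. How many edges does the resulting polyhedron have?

81

The base solid has V = 18, E = 27, F = 11.
Truncation replaces each original edge-end by a new vertex, so V′ = 2E = 54.
Each original edge survives, and each old vertex of degree d contributes d new edges; summing degrees gives Σd = 2E, so E′ = E + 2E = 3E = 81.
Each original face survives and each original vertex becomes one new face: F′ = F + V = 29.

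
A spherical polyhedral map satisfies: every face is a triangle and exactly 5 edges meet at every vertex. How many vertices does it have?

Each face has 3 edges and each edge borders two faces, so 2E = 3F.
Each vertex has degree 5, so 5V = 2E and hence V = 3F/5.
Euler: V − E + F = 2 ⇒ (3F/5) − (3F/2) + F = 2.
Multiply by 10: (6 − 15 + 10)F = 20, i.e. 1F = 20.
So F = 20, E = 3·20/2 = 30, V = 3·20/5 = 12.

12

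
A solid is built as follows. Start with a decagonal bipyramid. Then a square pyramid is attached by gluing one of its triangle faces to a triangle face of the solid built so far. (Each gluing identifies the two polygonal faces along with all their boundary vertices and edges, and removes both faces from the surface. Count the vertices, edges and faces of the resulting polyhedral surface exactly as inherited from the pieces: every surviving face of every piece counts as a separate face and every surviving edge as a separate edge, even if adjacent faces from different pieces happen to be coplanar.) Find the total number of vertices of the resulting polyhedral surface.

A decagonal bipyramid: V=12, E=30, F=20.
Attach a square pyramid (V=5, E=8, F=5) along a 3-gon: merge 3 vertices and 3 edges, delete both glued faces → V=14, E=35, F=23.
Check: V − E + F = 14 − 35 + 23 = 2.

14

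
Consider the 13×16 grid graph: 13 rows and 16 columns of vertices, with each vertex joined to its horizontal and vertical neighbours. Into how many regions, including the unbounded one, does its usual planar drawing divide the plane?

The grid has V = 13·16 = 208 vertices and E = 13·15 + 16·12 = 387 edges.
F = 2 − V + E = 2 − 208 + 387 = 181.

181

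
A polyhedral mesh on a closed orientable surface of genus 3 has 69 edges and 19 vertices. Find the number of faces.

46

For a closed orientable surface of genus 3, χ = 2 − 2·3 = -4.
F = -4 − V + E = -4 − 19 + 69 = 46.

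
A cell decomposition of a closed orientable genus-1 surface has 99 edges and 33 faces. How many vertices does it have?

For a closed orientable surface of genus 1, χ = 2 − 2·1 = 0.
V = 0 + E − F = 0 + 99 − 33 = 66.

66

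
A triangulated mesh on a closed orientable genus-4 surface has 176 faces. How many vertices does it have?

82

χ = 2 − 2·4 = -6, and every face is a triangle so 3F = 2E.
E = 3·176/2 = 264. Then V = -6 + E − F = -6 + 264 − 176 = 82.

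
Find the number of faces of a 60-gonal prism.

A prism on an n-gon has two n-gon bases and n rectangular sides: V = 2·60 = 120, E = 3·60 = 180, F = 60 + 2 = 62.

62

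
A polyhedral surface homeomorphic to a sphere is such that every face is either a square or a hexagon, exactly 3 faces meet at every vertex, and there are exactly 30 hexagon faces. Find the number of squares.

Let x be the number of squares; then F = 30 + x.
Edge–face incidences: 2E = 6·30 + 4·x = 180 + 4x.
Every vertex has degree 3, so 3V = 2E.
Euler: V − E + F = 2 ⇒ (2E)/3 − E + (30 + x) = 2.
Multiply by 6: 2·(2E) − 3·(2E) + 6·(30 + x) = 12, i.e. 180 + 6x − (180 + 4x) = 12.
Collecting terms: 2x = 12, so x = 6.
Then 2E = 180 + 4·6 = 204, so E = 102, V = 2E/3 = 68, F = 30 + 6 = 36.

6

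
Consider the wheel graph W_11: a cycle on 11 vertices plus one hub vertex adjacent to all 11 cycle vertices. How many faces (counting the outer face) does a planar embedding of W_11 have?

12

W_11 has V = 11 + 1 = 12 vertices and E = 2·11 = 22 edges.
By Euler's formula F = 2 − V + E = 2 − 12 + 22 = 12.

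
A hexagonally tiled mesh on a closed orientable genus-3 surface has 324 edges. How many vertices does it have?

212

χ = 2 − 2·3 = -4, and every face is a hexagon so 6F = 2E.
F = 2E/6 = 108. Then V = -4 + E − F = -4 + 324 − 108 = 212.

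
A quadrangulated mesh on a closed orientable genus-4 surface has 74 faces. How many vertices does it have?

χ = 2 − 2·4 = -6, and every face is a square so 4F = 2E.
E = 4·74/2 = 148. Then V = -6 + E − F = -6 + 148 − 74 = 68.

68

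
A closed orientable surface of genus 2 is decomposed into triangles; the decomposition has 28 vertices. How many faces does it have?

χ = 2 − 2·2 = -2, and every face is a triangle so 3F = 2E.
V − E + F = -2 with E = 3F/2 gives 28 − (3/2 − 1)·F = -2, so F = 60 and E = 90.

60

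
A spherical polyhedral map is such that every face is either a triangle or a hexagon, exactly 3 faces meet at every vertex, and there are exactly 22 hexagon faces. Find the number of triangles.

4

Let x be the number of triangles; then F = 22 + x.
Edge–face incidences: 2E = 6·22 + 3·x = 132 + 3x.
Every vertex has degree 3, so 3V = 2E.
Euler: V − E + F = 2 ⇒ (2E)/3 − E + (22 + x) = 2.
Multiply by 6: 2·(2E) − 3·(2E) + 6·(22 + x) = 12, i.e. 132 + 6x − (132 + 3x) = 12.
Collecting terms: 3x = 12, so x = 4.
Then 2E = 132 + 3·4 = 144, so E = 72, V = 2E/3 = 48, F = 22 + 4 = 26.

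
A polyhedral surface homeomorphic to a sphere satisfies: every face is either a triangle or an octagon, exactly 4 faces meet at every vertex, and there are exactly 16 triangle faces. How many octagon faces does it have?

Let x be the number of octagons; then F = 16 + x.
Edge–face incidences: 2E = 3·16 + 8·x = 48 + 8x.
Every vertex has degree 4, so 4V = 2E.
Euler: V − E + F = 2 ⇒ (2E)/4 − E + (16 + x) = 2.
Multiply by 8: 2·(2E) − 4·(2E) + 8·(16 + x) = 16, i.e. 128 + 8x − 2·(48 + 8x) = 16.
Collecting terms: −8x + 32 = 16, so −8x = −16, so x = 2.
Then 2E = 48 + 8·2 = 64, so E = 32, V = 2E/4 = 16, F = 16 + 2 = 18.

2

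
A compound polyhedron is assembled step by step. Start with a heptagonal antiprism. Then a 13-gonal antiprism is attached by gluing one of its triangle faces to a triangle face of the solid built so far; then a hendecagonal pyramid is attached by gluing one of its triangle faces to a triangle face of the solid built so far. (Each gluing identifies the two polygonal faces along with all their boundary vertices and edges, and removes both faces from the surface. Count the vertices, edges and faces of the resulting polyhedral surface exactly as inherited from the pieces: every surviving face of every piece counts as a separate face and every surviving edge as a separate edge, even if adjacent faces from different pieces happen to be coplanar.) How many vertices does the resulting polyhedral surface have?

A heptagonal antiprism: V=14, E=28, F=16.
Attach a 13-gonal antiprism (V=26, E=52, F=28) along a 3-gon: merge 3 vertices and 3 edges, delete both glued faces → V=37, E=77, F=42.
Attach a hendecagonal pyramid (V=12, E=22, F=12) along a 3-gon: merge 3 vertices and 3 edges, delete both glued faces → V=46, E=96, F=52.
Check: V − E + F = 46 − 96 + 52 = 2.

46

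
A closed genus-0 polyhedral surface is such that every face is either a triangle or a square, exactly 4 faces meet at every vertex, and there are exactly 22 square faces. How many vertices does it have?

Let x be the number of triangles; then F = 22 + x.
Edge–face incidences: 2E = 4·22 + 3·x = 88 + 3x.
Every vertex has degree 4, so 4V = 2E.
Euler: V − E + F = 2 ⇒ (2E)/4 − E + (22 + x) = 2.
Multiply by 8: 2·(2E) − 4·(2E) + 8·(22 + x) = 16, i.e. 176 + 8x − 2·(88 + 3x) = 16.
Collecting terms: 2x = 16, so x = 8.
Then 2E = 88 + 3·8 = 112, so E = 56, V = 2E/4 = 28, F = 22 + 8 = 30.

28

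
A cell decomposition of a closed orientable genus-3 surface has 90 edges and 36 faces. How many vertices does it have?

For a closed orientable surface of genus 3, χ = 2 − 2·3 = -4.
V = -4 + E − F = -4 + 90 − 36 = 50.

50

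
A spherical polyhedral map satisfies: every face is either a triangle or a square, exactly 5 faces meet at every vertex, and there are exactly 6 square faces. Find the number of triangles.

32

Let x be the number of triangles; then F = 6 + x.
Edge–face incidences: 2E = 4·6 + 3·x = 24 + 3x.
Every vertex has degree 5, so 5V = 2E.
Euler: V − E + F = 2 ⇒ (2E)/5 − E + (6 + x) = 2.
Multiply by 10: 2·(2E) − 5·(2E) + 10·(6 + x) = 20, i.e. 60 + 10x − 3·(24 + 3x) = 20.
Collecting terms: x − 12 = 20, so x = 32.
Then 2E = 24 + 3·32 = 120, so E = 60, V = 2E/5 = 24, F = 6 + 32 = 38.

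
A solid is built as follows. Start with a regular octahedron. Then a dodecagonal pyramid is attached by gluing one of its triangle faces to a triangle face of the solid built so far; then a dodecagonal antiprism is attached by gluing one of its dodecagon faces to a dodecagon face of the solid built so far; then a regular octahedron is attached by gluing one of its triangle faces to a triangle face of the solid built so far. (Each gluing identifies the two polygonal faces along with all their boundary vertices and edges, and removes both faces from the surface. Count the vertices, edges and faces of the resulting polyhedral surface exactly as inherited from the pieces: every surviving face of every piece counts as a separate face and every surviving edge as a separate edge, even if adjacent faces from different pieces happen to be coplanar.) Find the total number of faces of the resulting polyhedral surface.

49

A regular octahedron: V=6, E=12, F=8.
Attach a dodecagonal pyramid (V=13, E=24, F=13) along a 3-gon: merge 3 vertices and 3 edges, delete both glued faces → V=16, E=33, F=19.
Attach a dodecagonal antiprism (V=24, E=48, F=26) along a 12-gon: merge 12 vertices and 12 edges, delete both glued faces → V=28, E=69, F=43.
Attach a regular octahedron (V=6, E=12, F=8) along a 3-gon: merge 3 vertices and 3 edges, delete both glued faces → V=31, E=78, F=49.
Check: V − E + F = 31 − 78 + 49 = 2.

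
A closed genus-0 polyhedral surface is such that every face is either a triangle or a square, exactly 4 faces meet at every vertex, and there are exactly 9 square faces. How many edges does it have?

30

Let x be the number of triangles; then F = 9 + x.
Edge–face incidences: 2E = 4·9 + 3·x = 36 + 3x.
Every vertex has degree 4, so 4V = 2E.
Euler: V − E + F = 2 ⇒ (2E)/4 − E + (9 + x) = 2.
Multiply by 8: 2·(2E) − 4·(2E) + 8·(9 + x) = 16, i.e. 72 + 8x − 2·(36 + 3x) = 16.
Collecting terms: 2x = 16, so x = 8.
Then 2E = 36 + 3·8 = 60, so E = 30, V = 2E/4 = 15, F = 9 + 8 = 17.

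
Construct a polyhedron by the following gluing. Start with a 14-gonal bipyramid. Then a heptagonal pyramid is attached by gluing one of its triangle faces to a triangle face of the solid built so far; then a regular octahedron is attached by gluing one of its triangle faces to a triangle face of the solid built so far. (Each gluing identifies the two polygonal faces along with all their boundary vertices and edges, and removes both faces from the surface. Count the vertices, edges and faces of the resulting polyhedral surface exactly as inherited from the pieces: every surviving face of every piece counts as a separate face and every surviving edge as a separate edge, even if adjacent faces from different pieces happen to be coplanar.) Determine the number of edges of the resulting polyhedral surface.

62

A 14-gonal bipyramid: V=16, E=42, F=28.
Attach a heptagonal pyramid (V=8, E=14, F=8) along a 3-gon: merge 3 vertices and 3 edges, delete both glued faces → V=21, E=53, F=34.
Attach a regular octahedron (V=6, E=12, F=8) along a 3-gon: merge 3 vertices and 3 edges, delete both glued faces → V=24, E=62, F=40.
Check: V − E + F = 24 − 62 + 40 = 2.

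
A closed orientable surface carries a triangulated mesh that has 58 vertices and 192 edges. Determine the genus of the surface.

4

Every face is a triangle and each edge borders two faces, so 3F = 2·192, giving F = 128.
χ = V − E + F = 58 − 192 + 128 = -6.
For a closed orientable surface χ = 2 − 2g, so g = (2 − (-6))/2 = 4.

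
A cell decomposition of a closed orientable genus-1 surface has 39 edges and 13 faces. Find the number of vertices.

26

For a closed orientable surface of genus 1, χ = 2 − 2·1 = 0.
V = 0 + E − F = 0 + 39 − 13 = 26.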